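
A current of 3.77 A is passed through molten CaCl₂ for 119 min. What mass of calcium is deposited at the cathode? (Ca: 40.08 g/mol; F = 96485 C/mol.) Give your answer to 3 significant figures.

Charge passed = 3.77 × 7140 = 26920 C
Moles of electrons = 26920 / 96485 = 0.2790 mol
Ca²⁺ + 2e⁻ → Ca, so n(Ca) = 0.2790 / 2 = 0.1395 mol
m = 0.1395 × 40.08 = 5.59 g

5.59 g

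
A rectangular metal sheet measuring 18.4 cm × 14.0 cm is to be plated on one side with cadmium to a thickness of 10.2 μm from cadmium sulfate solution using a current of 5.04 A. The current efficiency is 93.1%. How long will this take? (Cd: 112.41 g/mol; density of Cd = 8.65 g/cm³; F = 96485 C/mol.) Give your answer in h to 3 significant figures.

Plated area = 18.4 × 14.0 = 257.6 cm²
Volume = 257.6 × 10.2×10⁻⁴ cm = 0.2628 cm³
m(Cd) = 0.2628 × 8.65 = 2.273 g
n(Cd) = 2.273 / 112.41 = 0.02022 mol; n(e⁻) = 2 × 0.02022 = 0.04044 mol
Q = 0.04044 × 96485 / 0.931 = 4191 C
t = 4191 / 5.04 = 831.5 s = 0.231 h

0.231 h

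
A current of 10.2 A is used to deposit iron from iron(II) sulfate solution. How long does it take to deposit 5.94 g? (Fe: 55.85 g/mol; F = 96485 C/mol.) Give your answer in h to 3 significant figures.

0.559 h

n(Fe) = 5.94 / 55.85 = 0.1064 mol
Fe²⁺ + 2e⁻ → Fe, so n(e⁻) = 2 × 0.1064 = 0.2128 mol
Q = 0.2128 × 96485 = 20530 C
t = Q / I = 20530 / 10.2 = 2013 s = 0.559 h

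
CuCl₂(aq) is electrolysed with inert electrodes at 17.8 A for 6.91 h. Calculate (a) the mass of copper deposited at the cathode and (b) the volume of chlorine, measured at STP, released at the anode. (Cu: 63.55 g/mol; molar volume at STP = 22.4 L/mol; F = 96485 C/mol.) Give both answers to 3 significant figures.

146 g Cu; 51.4 L Cl₂

Q = 17.8 × 24876 = 4.428×10^5 C; n(e⁻) = 4.428×10^5 / 96485 = 4.589 mol
Cathode: Cu²⁺ + 2e⁻ → Cu → n(Cu) = 4.589/2 = 2.295 mol → 146 g
Anode: 2Cl⁻ → Cl₂ + 2e⁻ → n(Cl₂) = 4.589/2 = 2.295 mol → 51.4 L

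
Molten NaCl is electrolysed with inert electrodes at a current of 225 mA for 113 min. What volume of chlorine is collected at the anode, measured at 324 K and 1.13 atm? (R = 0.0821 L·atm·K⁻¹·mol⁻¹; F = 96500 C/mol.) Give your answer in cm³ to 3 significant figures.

186 cm³

Q = It = 0.225 × 6780 = 1526 C
n(e⁻) = Q/F = 1526/96500 = 0.01581 mol
2Cl⁻ → Cl₂ + 2e⁻, so n(Cl₂) = 0.01581 / 2 = 0.007905 mol
V = nRT/P = 0.007905 × 0.0821 × 324 / 1.13 = 0.1861 L
= 186 cm³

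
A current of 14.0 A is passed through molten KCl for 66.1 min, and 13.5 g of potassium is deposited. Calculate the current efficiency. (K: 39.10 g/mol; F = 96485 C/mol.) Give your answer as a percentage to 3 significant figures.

60.0%

Q = 14.0 × 3966 = 55520 C
n(e⁻) = 55520 / 96485 = 0.5754 mol
K⁺ + e⁻ → K, so theoretical n(K) = 0.5754 mol → 22.50 g
Efficiency = 13.5 / 22.50 = 0.6000 = 60.0%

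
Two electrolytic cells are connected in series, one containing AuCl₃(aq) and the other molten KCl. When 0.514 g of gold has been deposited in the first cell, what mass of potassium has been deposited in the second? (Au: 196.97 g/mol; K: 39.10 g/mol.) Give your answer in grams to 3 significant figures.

0.306 g

n(Au) = 0.514 / 196.97 = 0.002610 mol
Au³⁺ + 3e⁻ → Au, so n(e⁻) = 3 × 0.002610 = 0.007830 mol
In series, the same 0.007830 mol of electrons flows through the second cell.
K⁺ + e⁻ → K, so n(K) = 0.007830 mol
m(K) = 0.007830 × 39.10 = 0.306 g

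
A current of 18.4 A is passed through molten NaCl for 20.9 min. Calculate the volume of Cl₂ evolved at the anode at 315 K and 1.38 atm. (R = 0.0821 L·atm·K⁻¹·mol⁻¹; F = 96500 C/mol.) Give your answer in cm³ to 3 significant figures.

2240 cm³

Charge passed = 18.4 × 1254 = 23070 C
Moles of electrons = 23070 / 96500 = 0.2391 mol
2Cl⁻ → Cl₂ + 2e⁻, so n(Cl₂) = 0.2391 / 2 = 0.1196 mol
V = nRT/P = 0.1196 × 0.0821 × 315 / 1.38 = 2.241 L
= 2240 cm³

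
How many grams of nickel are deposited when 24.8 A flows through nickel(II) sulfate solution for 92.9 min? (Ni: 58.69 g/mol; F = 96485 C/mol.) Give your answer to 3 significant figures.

Charge passed = 24.8 × 5574 = 1.382×10^5 C
Moles of electrons = 1.382×10^5 / 96485 = 1.432 mol
Ni²⁺ + 2e⁻ → Ni, so n(Ni) = 1.432 / 2 = 0.7160 mol
m = 0.7160 × 58.69 = 42.0 g

42.0 g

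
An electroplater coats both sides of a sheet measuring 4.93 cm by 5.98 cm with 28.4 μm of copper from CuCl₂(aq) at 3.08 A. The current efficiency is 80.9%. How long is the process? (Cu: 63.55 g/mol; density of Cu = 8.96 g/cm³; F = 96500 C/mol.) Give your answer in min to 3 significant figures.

Plated area = 2 × 4.93 × 5.98 = 58.96 cm²
Volume = 58.96 × 28.4×10⁻⁴ cm = 0.1674 cm³
m(Cu) = 0.1674 × 8.96 = 1.500 g
n(Cu) = 1.500 / 63.55 = 0.02360 mol; n(e⁻) = 2 × 0.02360 = 0.04720 mol
Q = 0.04720 × 96500 / 0.809 = 5630 C
t = 5630 / 3.08 = 1828 s = 30.5 min

30.5 min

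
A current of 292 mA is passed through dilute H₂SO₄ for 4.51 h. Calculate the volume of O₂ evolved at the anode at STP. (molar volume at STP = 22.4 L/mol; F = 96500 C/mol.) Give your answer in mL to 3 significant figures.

275 mL

Q = It = 0.292 × 16236 = 4741 C
Moles of electrons = 4741 / 96500 = 0.04913 mol
2H₂O → O₂ + 4H⁺ + 4e⁻, so n(O₂) = 0.04913 / 4 = 0.01228 mol
V = 0.01228 × 22.4 = 0.2751 L
= 275 mL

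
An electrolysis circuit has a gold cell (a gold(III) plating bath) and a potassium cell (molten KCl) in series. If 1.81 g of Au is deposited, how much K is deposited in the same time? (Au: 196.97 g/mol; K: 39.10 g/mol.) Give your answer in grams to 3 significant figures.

1.08 g

n(Au) = 1.81 / 196.97 = 0.009189 mol
Au³⁺ + 3e⁻ → Au, so n(e⁻) = 3 × 0.009189 = 0.02757 mol
Since the cells are in series, n(e⁻) in the K cell is also 0.02757 mol.
K⁺ + e⁻ → K, so n(K) = 0.02757 mol
m(K) = 0.02757 × 39.10 = 1.08 g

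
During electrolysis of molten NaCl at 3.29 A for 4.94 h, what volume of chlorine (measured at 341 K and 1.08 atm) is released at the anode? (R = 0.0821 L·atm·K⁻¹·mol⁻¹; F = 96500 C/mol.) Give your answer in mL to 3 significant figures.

7860 mL

Q = 3.29 A × 17784 s = 58510 C
n(e⁻) = Q/F = 58510/96500 = 0.6063 mol
2Cl⁻ → Cl₂ + 2e⁻, so n(Cl₂) = 0.6063 / 2 = 0.3032 mol
V = nRT/P = 0.3032 × 0.0821 × 341 / 1.08 = 7.860 L
= 7860 mL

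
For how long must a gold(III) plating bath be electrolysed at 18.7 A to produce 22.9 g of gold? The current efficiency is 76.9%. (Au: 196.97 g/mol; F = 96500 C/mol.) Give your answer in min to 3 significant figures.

39.0 min

n(Au) = 22.9 / 196.97 = 0.1163 mol
Au³⁺ + 3e⁻ → Au, so n(e⁻) = 3 × 0.1163 = 0.3489 mol
Q = 0.3489 × 96500 / 0.769 = 43780 C
t = Q / I = 43780 / 18.7 = 2341 s = 39.0 min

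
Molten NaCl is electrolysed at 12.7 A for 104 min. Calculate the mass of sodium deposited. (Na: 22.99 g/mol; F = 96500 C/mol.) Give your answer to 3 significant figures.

Charge passed = 12.7 × 6240 = 79250 C
n(e⁻) = Q/F = 79250/96500 = 0.8212 mol
Na⁺ + e⁻ → Na, so n(Na) = 0.8212 mol
m = 0.8212 × 22.99 = 18.9 g

18.9 g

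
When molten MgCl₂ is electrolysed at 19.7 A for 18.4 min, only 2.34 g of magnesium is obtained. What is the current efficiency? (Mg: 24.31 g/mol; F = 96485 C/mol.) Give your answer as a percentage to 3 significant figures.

85.4%

Q = 19.7 × 1104 = 21750 C
n(e⁻) = 21750 / 96485 = 0.2254 mol
Mg²⁺ + 2e⁻ → Mg, so theoretical n(Mg) = 0.1127 mol → 2.740 g
Efficiency = 2.34 / 2.740 = 0.8540 = 85.4%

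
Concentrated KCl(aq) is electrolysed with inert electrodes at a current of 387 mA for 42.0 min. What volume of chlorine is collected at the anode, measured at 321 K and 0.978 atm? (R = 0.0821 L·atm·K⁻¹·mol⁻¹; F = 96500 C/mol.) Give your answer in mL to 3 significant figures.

Charge passed = 0.387 × 2520 = 975.2 C
Moles of electrons = 975.2 / 96500 = 0.01011 mol
2Cl⁻ → Cl₂ + 2e⁻, so n(Cl₂) = 0.01011 / 2 = 0.005055 mol
V = nRT/P = 0.005055 × 0.0821 × 321 / 0.978 = 0.1362 L
= 136 mL

136 mL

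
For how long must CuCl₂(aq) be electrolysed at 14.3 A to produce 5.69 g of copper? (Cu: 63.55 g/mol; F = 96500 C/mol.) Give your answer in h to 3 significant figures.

0.336 h

n(Cu) = 5.69 / 63.55 = 0.08954 mol
Cu²⁺ + 2e⁻ → Cu, so n(e⁻) = 2 × 0.08954 = 0.1791 mol
Q = 0.1791 × 96500 = 17280 C
t = Q / I = 17280 / 14.3 = 1208 s = 0.336 h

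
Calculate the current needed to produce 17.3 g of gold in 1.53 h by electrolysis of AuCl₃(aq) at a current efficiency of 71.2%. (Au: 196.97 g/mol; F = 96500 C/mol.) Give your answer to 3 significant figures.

n(Au) = 17.3 / 196.97 = 0.08783 mol
Au³⁺ + 3e⁻ → Au, so n(e⁻) = 3 × 0.08783 = 0.2635 mol
Q = 0.2635 × 96500 / 0.712 = 35710 C
I = Q / t = 35710 / 5508 s = 6.48 A

6.48 A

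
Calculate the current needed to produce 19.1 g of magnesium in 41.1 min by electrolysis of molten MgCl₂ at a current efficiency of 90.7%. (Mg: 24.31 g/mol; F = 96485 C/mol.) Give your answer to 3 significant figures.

n(Mg) = 19.1 / 24.31 = 0.7857 mol
Mg²⁺ + 2e⁻ → Mg, so n(e⁻) = 2 × 0.7857 = 1.571 mol
Q = 1.571 × 96485 / 0.907 = 1.671×10^5 C
I = Q / t = 1.671×10^5 / 2466 s = 67.8 A

67.8 A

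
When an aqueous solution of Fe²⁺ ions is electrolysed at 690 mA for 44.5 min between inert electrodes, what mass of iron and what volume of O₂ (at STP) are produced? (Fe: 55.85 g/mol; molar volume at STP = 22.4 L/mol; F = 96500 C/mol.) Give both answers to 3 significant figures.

0.533 g Fe; 0.107 L O₂

Q = 0.690 × 2670 = 1842 C; n(e⁻) = 1842 / 96500 = 0.01909 mol
Cathode: Fe²⁺ + 2e⁻ → Fe → n(Fe) = 0.01909/2 = 0.009545 mol → 0.533 g
Anode: 2H₂O → O₂ + 4H⁺ + 4e⁻ → n(O₂) = 0.01909/4 = 0.004773 mol → 0.107 L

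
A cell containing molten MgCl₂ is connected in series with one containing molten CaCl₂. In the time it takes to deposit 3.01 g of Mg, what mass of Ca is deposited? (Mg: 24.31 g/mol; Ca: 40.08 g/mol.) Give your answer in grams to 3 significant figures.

n(Mg) = 3.01 / 24.31 = 0.1238 mol
Mg²⁺ + 2e⁻ → Mg, so n(e⁻) = 2 × 0.1238 = 0.2476 mol
The cells are in series, so the same charge (and hence the same n(e⁻) = 0.2476 mol) passes through both.
Ca²⁺ + 2e⁻ → Ca, so n(Ca) = 0.2476 / 2 = 0.1238 mol
m(Ca) = 0.1238 × 40.08 = 4.96 g

4.96 g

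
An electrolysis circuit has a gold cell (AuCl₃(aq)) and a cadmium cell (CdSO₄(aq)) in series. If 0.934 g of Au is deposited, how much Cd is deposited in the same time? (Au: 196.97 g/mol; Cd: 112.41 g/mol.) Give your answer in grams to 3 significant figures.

0.800 g

n(Au) = 0.934 / 196.97 = 0.004742 mol
Au³⁺ + 3e⁻ → Au, so n(e⁻) = 3 × 0.004742 = 0.01423 mol
Same current for the same time ⇒ same n(e⁻) = 0.01423 mol in both cells.
Cd²⁺ + 2e⁻ → Cd, so n(Cd) = 0.01423 / 2 = 0.007115 mol
m(Cd) = 0.007115 × 112.41 = 0.800 g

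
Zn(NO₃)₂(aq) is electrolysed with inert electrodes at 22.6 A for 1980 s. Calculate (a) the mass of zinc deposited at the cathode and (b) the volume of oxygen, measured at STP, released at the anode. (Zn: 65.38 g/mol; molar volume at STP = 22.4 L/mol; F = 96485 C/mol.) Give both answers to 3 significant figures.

Q = 22.6 × 1980 = 44750 C; n(e⁻) = 44750 / 96485 = 0.4638 mol
Cathode: Zn²⁺ + 2e⁻ → Zn → n(Zn) = 0.4638/2 = 0.2319 mol → 15.2 g
Anode: 2H₂O → O₂ + 4H⁺ + 4e⁻ → n(O₂) = 0.4638/4 = 0.1160 mol → 2.60 L

15.2 g Zn; 2.60 L O₂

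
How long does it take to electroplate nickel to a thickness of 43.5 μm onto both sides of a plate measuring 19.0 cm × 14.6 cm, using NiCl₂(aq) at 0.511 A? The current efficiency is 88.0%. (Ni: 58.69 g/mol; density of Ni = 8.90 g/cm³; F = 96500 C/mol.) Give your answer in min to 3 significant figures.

2620 min

Plated area = 2 × 19.0 × 14.6 = 554.8 cm²
Volume = 554.8 × 43.5×10⁻⁴ cm = 2.413 cm³
m(Ni) = 2.413 × 8.90 = 21.48 g
n(Ni) = 21.48 / 58.69 = 0.3660 mol; n(e⁻) = 2 × 0.3660 = 0.7320 mol
Q = 0.7320 × 96500 / 0.880 = 80270 C
t = 80270 / 0.511 = 1.571×10^5 s = 2620 min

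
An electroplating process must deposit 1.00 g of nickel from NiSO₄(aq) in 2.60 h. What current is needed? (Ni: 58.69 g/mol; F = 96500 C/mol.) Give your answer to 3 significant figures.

0.351 A

n(Ni) = 1.00 / 58.69 = 0.01704 mol
Ni²⁺ + 2e⁻ → Ni, so n(e⁻) = 2 × 0.01704 = 0.03408 mol
Q = 0.03408 × 96500 = 3289 C
I = Q / t = 3289 / 9360 s = 0.351 A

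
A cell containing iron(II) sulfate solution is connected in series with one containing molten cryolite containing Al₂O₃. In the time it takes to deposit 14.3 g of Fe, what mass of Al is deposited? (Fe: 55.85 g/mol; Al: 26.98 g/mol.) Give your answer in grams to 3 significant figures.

4.61 g

n(Fe) = 14.3 / 55.85 = 0.2560 mol
Fe²⁺ + 2e⁻ → Fe, so n(e⁻) = 2 × 0.2560 = 0.5120 mol
In series, the same 0.5120 mol of electrons flows through the second cell.
Al³⁺ + 3e⁻ → Al, so n(Al) = 0.5120 / 3 = 0.1707 mol
m(Al) = 0.1707 × 26.98 = 4.61 g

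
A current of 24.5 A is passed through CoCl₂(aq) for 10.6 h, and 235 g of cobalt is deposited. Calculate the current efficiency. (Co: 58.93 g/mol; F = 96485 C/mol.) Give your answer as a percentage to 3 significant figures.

82.3%

Q = 24.5 × 38160 = 9.349×10^5 C
n(e⁻) = 9.349×10^5 / 96485 = 9.690 mol
Co²⁺ + 2e⁻ → Co, so theoretical n(Co) = 4.845 mol → 285.5 g
Efficiency = 235 / 285.5 = 0.8231 = 82.3%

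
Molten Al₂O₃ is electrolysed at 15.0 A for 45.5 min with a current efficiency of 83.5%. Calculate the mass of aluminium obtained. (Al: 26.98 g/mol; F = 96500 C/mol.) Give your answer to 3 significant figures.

Q = 15.0 × 2730 = 40950 C
n(e⁻) = 40950 / 96500 = 0.4244 mol
Al³⁺ + 3e⁻ → Al, so theoretical m(Al) = 0.1415 × 26.98 = 3.818 g
Actual mass = 83.5% × 3.818 = 3.19 g

3.19 g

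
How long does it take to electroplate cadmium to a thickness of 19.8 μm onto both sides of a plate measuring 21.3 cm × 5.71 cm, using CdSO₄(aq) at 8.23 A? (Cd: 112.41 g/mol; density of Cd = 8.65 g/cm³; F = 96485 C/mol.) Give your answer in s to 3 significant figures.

869 s

Plated area = 2 × 21.3 × 5.71 = 243.2 cm²
Volume = 243.2 × 19.8×10⁻⁴ cm = 0.4815 cm³
m(Cd) = 0.4815 × 8.65 = 4.165 g
n(Cd) = 4.165 / 112.41 = 0.03705 mol; n(e⁻) = 2 × 0.03705 = 0.07410 mol
Q = 0.07410 × 96485 = 7150 C
t = 7150 / 8.23 = 868.8 s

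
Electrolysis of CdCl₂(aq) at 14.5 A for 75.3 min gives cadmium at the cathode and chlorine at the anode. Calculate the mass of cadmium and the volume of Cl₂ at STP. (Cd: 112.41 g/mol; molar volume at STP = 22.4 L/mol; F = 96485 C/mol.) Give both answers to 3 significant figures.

Q = 14.5 × 4518 = 65510 C; n(e⁻) = 65510 / 96485 = 0.6790 mol
Cathode: Cd²⁺ + 2e⁻ → Cd → n(Cd) = 0.6790/2 = 0.3395 mol → 38.2 g
Anode: 2Cl⁻ → Cl₂ + 2e⁻ → n(Cl₂) = 0.6790/2 = 0.3395 mol → 7.60 L

38.2 g Cd; 7.60 L Cl₂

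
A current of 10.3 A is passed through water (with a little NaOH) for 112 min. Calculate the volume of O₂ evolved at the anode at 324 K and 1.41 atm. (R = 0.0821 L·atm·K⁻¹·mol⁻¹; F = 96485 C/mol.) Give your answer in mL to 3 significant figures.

Q = 10.3 A × 6720 s = 69220 C
Moles of electrons = 69220 / 96485 = 0.7174 mol
2H₂O → O₂ + 4H⁺ + 4e⁻, so n(O₂) = 0.7174 / 4 = 0.1794 mol
V = nRT/P = 0.1794 × 0.0821 × 324 / 1.41 = 3.384 L
= 3380 mL

3380 mL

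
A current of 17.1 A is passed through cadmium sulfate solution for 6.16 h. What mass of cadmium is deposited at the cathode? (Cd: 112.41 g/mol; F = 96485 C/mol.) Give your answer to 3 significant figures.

221 g

Q = It = 17.1 × 22176 = 3.792×10^5 C
n(e⁻) = 3.792×10^5 / 96485 = 3.930 mol
Cd²⁺ + 2e⁻ → Cd, so n(Cd) = 3.930 / 2 = 1.965 mol
m = 1.965 × 112.41 = 221 g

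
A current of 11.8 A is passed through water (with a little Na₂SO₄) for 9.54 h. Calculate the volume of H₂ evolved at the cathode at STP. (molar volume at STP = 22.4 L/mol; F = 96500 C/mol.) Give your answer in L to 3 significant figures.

47.0 L

Q = 11.8 A × 34344 s = 4.053×10^5 C
Moles of electrons = 4.053×10^5 / 96500 = 4.200 mol
2H⁺ + 2e⁻ → H₂, so n(H₂) = 4.200 / 2 = 2.100 mol
V = 2.100 × 22.4 = 47.04 L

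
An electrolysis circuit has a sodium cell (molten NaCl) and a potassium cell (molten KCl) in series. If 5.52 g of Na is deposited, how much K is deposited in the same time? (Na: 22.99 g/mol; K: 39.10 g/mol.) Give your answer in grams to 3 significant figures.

n(Na) = 5.52 / 22.99 = 0.2401 mol
Na⁺ + e⁻ → Na, so n(e⁻) = 0.2401 mol
Since the cells are in series, n(e⁻) in the K cell is also 0.2401 mol.
K⁺ + e⁻ → K, so n(K) = 0.2401 mol
m(K) = 0.2401 × 39.10 = 9.39 g

9.39 g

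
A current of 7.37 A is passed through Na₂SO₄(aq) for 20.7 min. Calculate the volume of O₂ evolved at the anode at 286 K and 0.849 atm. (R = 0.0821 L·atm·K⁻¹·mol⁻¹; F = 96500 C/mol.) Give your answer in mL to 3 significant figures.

656 mL

Charge passed = 7.37 × 1242 = 9154 C
n(e⁻) = 9154 / 96500 = 0.09486 mol
2H₂O → O₂ + 4H⁺ + 4e⁻, so n(O₂) = 0.09486 / 4 = 0.02372 mol
V = nRT/P = 0.02372 × 0.0821 × 286 / 0.849 = 0.6560 L
= 656 mL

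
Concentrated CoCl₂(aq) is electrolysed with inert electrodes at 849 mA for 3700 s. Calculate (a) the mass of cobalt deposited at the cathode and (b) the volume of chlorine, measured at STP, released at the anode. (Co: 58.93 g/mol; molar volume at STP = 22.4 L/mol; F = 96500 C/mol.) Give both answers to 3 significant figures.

0.959 g Co; 0.365 L Cl₂

Q = 0.849 × 3700 = 3141 C; n(e⁻) = 3141 / 96500 = 0.03255 mol
Cathode: Co²⁺ + 2e⁻ → Co → n(Co) = 0.03255/2 = 0.01628 mol → 0.959 g
Anode: 2Cl⁻ → Cl₂ + 2e⁻ → n(Cl₂) = 0.03255/2 = 0.01628 mol → 0.365 L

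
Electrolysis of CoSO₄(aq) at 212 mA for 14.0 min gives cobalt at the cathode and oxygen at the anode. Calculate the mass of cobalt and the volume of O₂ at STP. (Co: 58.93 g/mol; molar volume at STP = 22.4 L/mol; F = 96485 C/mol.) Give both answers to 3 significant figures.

0.0544 g Co; 0.0103 L O₂

Q = 0.212 × 840 = 178.1 C; n(e⁻) = 178.1 / 96485 = 0.001846 mol
Cathode: Co²⁺ + 2e⁻ → Co → n(Co) = 0.001846/2 = 9.230×10^-4 mol → 0.0544 g
Anode: 2H₂O → O₂ + 4H⁺ + 4e⁻ → n(O₂) = 0.001846/4 = 4.615×10^-4 mol → 0.0103 L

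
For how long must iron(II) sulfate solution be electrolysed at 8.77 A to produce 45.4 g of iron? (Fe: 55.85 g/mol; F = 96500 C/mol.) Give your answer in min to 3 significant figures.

n(Fe) = 45.4 / 55.85 = 0.8129 mol
Fe²⁺ + 2e⁻ → Fe, so n(e⁻) = 2 × 0.8129 = 1.626 mol
Q = 1.626 × 96500 = 1.569×10^5 C
t = Q / I = 1.569×10^5 / 8.77 = 17890 s = 298 min

298 min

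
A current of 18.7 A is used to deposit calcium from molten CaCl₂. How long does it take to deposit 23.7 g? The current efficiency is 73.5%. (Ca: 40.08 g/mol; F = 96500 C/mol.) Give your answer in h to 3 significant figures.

2.31 h

n(Ca) = 23.7 / 40.08 = 0.5913 mol
Ca²⁺ + 2e⁻ → Ca, so n(e⁻) = 2 × 0.5913 = 1.183 mol
Q = 1.183 × 96500 / 0.735 = 1.553×10^5 C
t = Q / I = 1.553×10^5 / 18.7 = 8305 s = 2.31 h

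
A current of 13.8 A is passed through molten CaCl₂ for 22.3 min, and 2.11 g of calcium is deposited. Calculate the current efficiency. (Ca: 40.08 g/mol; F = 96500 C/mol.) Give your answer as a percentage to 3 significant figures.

Q = 13.8 × 1338 = 18460 C
n(e⁻) = 18460 / 96500 = 0.1913 mol
Ca²⁺ + 2e⁻ → Ca, so theoretical n(Ca) = 0.09565 mol → 3.834 g
Efficiency = 2.11 / 3.834 = 0.5503 = 55.0%

55.0%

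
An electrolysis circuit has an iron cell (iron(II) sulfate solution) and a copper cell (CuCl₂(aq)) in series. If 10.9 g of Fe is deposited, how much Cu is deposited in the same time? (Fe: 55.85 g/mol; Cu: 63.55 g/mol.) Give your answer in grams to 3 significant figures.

12.4 g

n(Fe) = 10.9 / 55.85 = 0.1952 mol
Fe²⁺ + 2e⁻ → Fe, so n(e⁻) = 2 × 0.1952 = 0.3904 mol
The cells are in series, so the same charge (and hence the same n(e⁻) = 0.3904 mol) passes through both.
Cu²⁺ + 2e⁻ → Cu, so n(Cu) = 0.3904 / 2 = 0.1952 mol
m(Cu) = 0.1952 × 63.55 = 12.4 g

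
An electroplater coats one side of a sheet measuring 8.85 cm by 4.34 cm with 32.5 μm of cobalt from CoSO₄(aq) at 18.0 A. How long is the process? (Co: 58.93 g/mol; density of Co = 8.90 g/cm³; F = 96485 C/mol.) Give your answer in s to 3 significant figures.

Plated area = 8.85 × 4.34 = 38.41 cm²
Volume = 38.41 × 32.5×10⁻⁴ cm = 0.1248 cm³
m(Co) = 0.1248 × 8.90 = 1.111 g
n(Co) = 1.111 / 58.93 = 0.01885 mol; n(e⁻) = 2 × 0.01885 = 0.03770 mol
Q = 0.03770 × 96485 = 3637 C
t = 3637 / 18.0 = 202.1 s

202 s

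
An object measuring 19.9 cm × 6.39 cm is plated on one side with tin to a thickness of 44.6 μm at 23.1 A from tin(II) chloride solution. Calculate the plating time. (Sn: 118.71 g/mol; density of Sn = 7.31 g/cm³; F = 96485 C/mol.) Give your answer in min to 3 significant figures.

Plated area = 19.9 × 6.39 = 127.2 cm²
Volume = 127.2 × 44.6×10⁻⁴ cm = 0.5673 cm³
m(Sn) = 0.5673 × 7.31 = 4.147 g
n(Sn) = 4.147 / 118.71 = 0.03493 mol; n(e⁻) = 2 × 0.03493 = 0.06986 mol
Q = 0.06986 × 96485 = 6740 C
t = 6740 / 23.1 = 291.8 s = 4.86 min

4.86 min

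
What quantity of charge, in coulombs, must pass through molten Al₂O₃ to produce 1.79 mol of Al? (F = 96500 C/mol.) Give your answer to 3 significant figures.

Al³⁺ + 3e⁻ → Al, so n(e⁻) = 3 × 1.79 = 5.370 mol
Q = 5.370 × 96500 = 5.182×10^5 C

5.18×10^5 C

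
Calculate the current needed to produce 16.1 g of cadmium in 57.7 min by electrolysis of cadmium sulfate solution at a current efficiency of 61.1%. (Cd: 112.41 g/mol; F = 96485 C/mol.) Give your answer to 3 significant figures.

n(Cd) = 16.1 / 112.41 = 0.1432 mol
Cd²⁺ + 2e⁻ → Cd, so n(e⁻) = 2 × 0.1432 = 0.2864 mol
Q = 0.2864 × 96485 / 0.611 = 45230 C
I = Q / t = 45230 / 3462 s = 13.1 A

13.1 A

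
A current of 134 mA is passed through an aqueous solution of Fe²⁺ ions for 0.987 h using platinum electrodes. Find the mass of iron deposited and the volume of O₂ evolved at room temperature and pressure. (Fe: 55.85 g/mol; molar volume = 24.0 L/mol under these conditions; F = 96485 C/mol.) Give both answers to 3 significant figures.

Q = 0.134 × 3553.2 = 476.1 C; n(e⁻) = 476.1 / 96485 = 0.004934 mol
Cathode: Fe²⁺ + 2e⁻ → Fe → n(Fe) = 0.004934/2 = 0.002467 mol → 0.138 g
Anode: 2H₂O → O₂ + 4H⁺ + 4e⁻ → n(O₂) = 0.004934/4 = 0.001234 mol → 0.0296 L

0.138 g Fe; 0.0296 L O₂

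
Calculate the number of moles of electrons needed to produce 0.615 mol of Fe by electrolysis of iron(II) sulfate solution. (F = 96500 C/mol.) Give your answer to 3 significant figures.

1.23 mol

Fe²⁺ + 2e⁻ → Fe, so n(e⁻) = 2 × 0.615 = 1.230 mol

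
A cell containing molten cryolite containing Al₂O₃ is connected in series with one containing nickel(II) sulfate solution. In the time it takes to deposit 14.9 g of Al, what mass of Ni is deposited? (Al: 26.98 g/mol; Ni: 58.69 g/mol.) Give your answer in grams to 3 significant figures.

n(Al) = 14.9 / 26.98 = 0.5523 mol
Al³⁺ + 3e⁻ → Al, so n(e⁻) = 3 × 0.5523 = 1.657 mol
In series, the same 1.657 mol of electrons flows through the second cell.
Ni²⁺ + 2e⁻ → Ni, so n(Ni) = 1.657 / 2 = 0.8285 mol
m(Ni) = 0.8285 × 58.69 = 48.6 g

48.6 g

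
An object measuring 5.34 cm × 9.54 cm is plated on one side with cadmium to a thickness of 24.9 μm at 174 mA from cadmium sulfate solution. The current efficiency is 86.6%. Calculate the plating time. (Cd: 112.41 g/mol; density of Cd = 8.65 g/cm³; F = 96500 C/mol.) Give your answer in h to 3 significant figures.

Plated area = 5.34 × 9.54 = 50.94 cm²
Volume = 50.94 × 24.9×10⁻⁴ cm = 0.1268 cm³
m(Cd) = 0.1268 × 8.65 = 1.097 g
n(Cd) = 1.097 / 112.41 = 0.009759 mol; n(e⁻) = 2 × 0.009759 = 0.01952 mol
Q = 0.01952 × 96500 / 0.866 = 2175 C
t = 2175 / 0.174 = 12500 s = 3.47 h

3.47 h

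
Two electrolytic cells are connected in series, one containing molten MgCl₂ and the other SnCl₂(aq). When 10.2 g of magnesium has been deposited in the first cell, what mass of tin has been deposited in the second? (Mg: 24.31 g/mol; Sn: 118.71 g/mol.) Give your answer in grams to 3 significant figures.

n(Mg) = 10.2 / 24.31 = 0.4196 mol
Mg²⁺ + 2e⁻ → Mg, so n(e⁻) = 2 × 0.4196 = 0.8392 mol
Same current for the same time ⇒ same n(e⁻) = 0.8392 mol in both cells.
Sn²⁺ + 2e⁻ → Sn, so n(Sn) = 0.8392 / 2 = 0.4196 mol
m(Sn) = 0.4196 × 118.71 = 49.8 g

49.8 g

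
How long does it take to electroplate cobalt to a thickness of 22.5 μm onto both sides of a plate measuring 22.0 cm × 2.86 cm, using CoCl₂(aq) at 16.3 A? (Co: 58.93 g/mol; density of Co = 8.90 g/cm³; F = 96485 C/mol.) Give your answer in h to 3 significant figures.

Plated area = 2 × 22.0 × 2.86 = 125.8 cm²
Volume = 125.8 × 22.5×10⁻⁴ cm = 0.2831 cm³
m(Co) = 0.2831 × 8.90 = 2.520 g
n(Co) = 2.520 / 58.93 = 0.04276 mol; n(e⁻) = 2 × 0.04276 = 0.08552 mol
Q = 0.08552 × 96485 = 8251 C
t = 8251 / 16.3 = 506.2 s = 0.141 h

0.141 h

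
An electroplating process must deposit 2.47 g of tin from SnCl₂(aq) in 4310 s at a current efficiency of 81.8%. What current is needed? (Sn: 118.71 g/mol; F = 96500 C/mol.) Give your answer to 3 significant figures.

n(Sn) = 2.47 / 118.71 = 0.02081 mol
Sn²⁺ + 2e⁻ → Sn, so n(e⁻) = 2 × 0.02081 = 0.04162 mol
Q = 0.04162 × 96500 / 0.818 = 4910 C
I = Q / t = 4910 / 4310 s = 1.14 A

1.14 A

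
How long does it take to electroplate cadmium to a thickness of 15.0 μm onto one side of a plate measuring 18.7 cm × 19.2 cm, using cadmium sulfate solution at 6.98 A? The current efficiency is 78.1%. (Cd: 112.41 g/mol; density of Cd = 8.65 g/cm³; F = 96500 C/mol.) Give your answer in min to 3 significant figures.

Plated area = 18.7 × 19.2 = 359.0 cm²
Volume = 359.0 × 15.0×10⁻⁴ cm = 0.5385 cm³
m(Cd) = 0.5385 × 8.65 = 4.658 g
n(Cd) = 4.658 / 112.41 = 0.04144 mol; n(e⁻) = 2 × 0.04144 = 0.08288 mol
Q = 0.08288 × 96500 / 0.781 = 10240 C
t = 10240 / 6.98 = 1467 s = 24.5 min

24.5 min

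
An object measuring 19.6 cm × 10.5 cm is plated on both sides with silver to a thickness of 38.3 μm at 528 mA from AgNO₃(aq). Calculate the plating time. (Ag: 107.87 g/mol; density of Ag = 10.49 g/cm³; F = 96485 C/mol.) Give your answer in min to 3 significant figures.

Plated area = 2 × 19.6 × 10.5 = 411.6 cm²
Volume = 411.6 × 38.3×10⁻⁴ cm = 1.576 cm³
m(Ag) = 1.576 × 10.49 = 16.53 g
n(Ag) = 16.53 / 107.87 = 0.1532 mol; n(e⁻) = 0.1532 mol
Q = 0.1532 × 96485 = 14780 C
t = 14780 / 0.528 = 27990 s = 467 min

467 min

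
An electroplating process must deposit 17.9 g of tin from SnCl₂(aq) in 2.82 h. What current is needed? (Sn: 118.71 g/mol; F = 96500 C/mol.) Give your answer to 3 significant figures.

n(Sn) = 17.9 / 118.71 = 0.1508 mol
Sn²⁺ + 2e⁻ → Sn, so n(e⁻) = 2 × 0.1508 = 0.3016 mol
Q = 0.3016 × 96500 = 29100 C
I = Q / t = 29100 / 10152 s = 2.87 A

2.87 A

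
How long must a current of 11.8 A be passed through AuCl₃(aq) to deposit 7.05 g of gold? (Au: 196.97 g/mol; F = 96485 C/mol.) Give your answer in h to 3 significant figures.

0.244 h

n(Au) = 7.05 / 196.97 = 0.03579 mol
Au³⁺ + 3e⁻ → Au, so n(e⁻) = 3 × 0.03579 = 0.1074 mol
Q = 0.1074 × 96485 = 10360 C
t = Q / I = 10360 / 11.8 = 878.0 s = 0.244 h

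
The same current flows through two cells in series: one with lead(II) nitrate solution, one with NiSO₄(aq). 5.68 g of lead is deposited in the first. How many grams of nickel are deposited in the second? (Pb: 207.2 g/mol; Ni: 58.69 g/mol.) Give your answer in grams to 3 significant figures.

n(Pb) = 5.68 / 207.2 = 0.02741 mol
Pb²⁺ + 2e⁻ → Pb, so n(e⁻) = 2 × 0.02741 = 0.05482 mol
Same current for the same time ⇒ same n(e⁻) = 0.05482 mol in both cells.
Ni²⁺ + 2e⁻ → Ni, so n(Ni) = 0.05482 / 2 = 0.02741 mol
m(Ni) = 0.02741 × 58.69 = 1.61 g

1.61 g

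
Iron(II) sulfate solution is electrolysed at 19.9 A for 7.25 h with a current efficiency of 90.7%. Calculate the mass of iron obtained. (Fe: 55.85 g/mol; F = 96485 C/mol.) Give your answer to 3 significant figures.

Q = 19.9 × 26100 = 5.194×10^5 C
n(e⁻) = 5.194×10^5 / 96485 = 5.383 mol
Fe²⁺ + 2e⁻ → Fe, so theoretical m(Fe) = 2.692 × 55.85 = 150.3 g
Actual mass = 90.7% × 150.3 = 136 g

136 g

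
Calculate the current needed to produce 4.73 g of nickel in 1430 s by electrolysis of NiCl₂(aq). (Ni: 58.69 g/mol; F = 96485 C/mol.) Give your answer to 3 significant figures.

10.9 A

n(Ni) = 4.73 / 58.69 = 0.08059 mol
Ni²⁺ + 2e⁻ → Ni, so n(e⁻) = 2 × 0.08059 = 0.1612 mol
Q = 0.1612 × 96485 = 15550 C
I = Q / t = 15550 / 1430 s = 10.9 A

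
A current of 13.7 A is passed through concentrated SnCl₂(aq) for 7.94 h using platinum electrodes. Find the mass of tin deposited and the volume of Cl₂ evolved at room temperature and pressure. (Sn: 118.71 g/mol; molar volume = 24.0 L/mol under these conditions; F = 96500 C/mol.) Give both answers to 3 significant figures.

Q = 13.7 × 28584 = 3.916×10^5 C; n(e⁻) = 3.916×10^5 / 96500 = 4.058 mol
Cathode: Sn²⁺ + 2e⁻ → Sn → n(Sn) = 4.058/2 = 2.029 mol → 241 g
Anode: 2Cl⁻ → Cl₂ + 2e⁻ → n(Cl₂) = 4.058/2 = 2.029 mol → 48.7 L

241 g Sn; 48.7 L Cl₂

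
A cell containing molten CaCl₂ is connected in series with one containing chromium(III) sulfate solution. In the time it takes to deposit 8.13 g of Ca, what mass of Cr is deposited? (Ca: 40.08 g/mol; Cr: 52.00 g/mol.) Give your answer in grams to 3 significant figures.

7.03 g

n(Ca) = 8.13 / 40.08 = 0.2028 mol
Ca²⁺ + 2e⁻ → Ca, so n(e⁻) = 2 × 0.2028 = 0.4056 mol
In series, the same 0.4056 mol of electrons flows through the second cell.
Cr³⁺ + 3e⁻ → Cr, so n(Cr) = 0.4056 / 3 = 0.1352 mol
m(Cr) = 0.1352 × 52.00 = 7.03 g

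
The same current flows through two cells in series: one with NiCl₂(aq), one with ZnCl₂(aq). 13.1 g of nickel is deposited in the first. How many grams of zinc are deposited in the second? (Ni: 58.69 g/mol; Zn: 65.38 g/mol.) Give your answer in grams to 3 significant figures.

n(Ni) = 13.1 / 58.69 = 0.2232 mol
Ni²⁺ + 2e⁻ → Ni, so n(e⁻) = 2 × 0.2232 = 0.4464 mol
Same current for the same time ⇒ same n(e⁻) = 0.4464 mol in both cells.
Zn²⁺ + 2e⁻ → Zn, so n(Zn) = 0.4464 / 2 = 0.2232 mol
m(Zn) = 0.2232 × 65.38 = 14.6 g

14.6 g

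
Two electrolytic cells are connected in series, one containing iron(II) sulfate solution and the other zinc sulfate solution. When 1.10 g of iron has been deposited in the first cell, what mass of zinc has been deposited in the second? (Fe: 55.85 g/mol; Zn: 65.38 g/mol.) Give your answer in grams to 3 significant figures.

1.29 g

n(Fe) = 1.10 / 55.85 = 0.01970 mol
Fe²⁺ + 2e⁻ → Fe, so n(e⁻) = 2 × 0.01970 = 0.03940 mol
The cells are in series, so the same charge (and hence the same n(e⁻) = 0.03940 mol) passes through both.
Zn²⁺ + 2e⁻ → Zn, so n(Zn) = 0.03940 / 2 = 0.01970 mol
m(Zn) = 0.01970 × 65.38 = 1.29 g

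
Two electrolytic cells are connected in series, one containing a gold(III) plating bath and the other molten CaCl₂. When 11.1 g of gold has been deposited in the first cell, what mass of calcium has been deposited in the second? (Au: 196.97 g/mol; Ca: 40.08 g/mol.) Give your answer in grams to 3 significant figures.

n(Au) = 11.1 / 196.97 = 0.05635 mol
Au³⁺ + 3e⁻ → Au, so n(e⁻) = 3 × 0.05635 = 0.1691 mol
The cells are in series, so the same charge (and hence the same n(e⁻) = 0.1691 mol) passes through both.
Ca²⁺ + 2e⁻ → Ca, so n(Ca) = 0.1691 / 2 = 0.08455 mol
m(Ca) = 0.08455 × 40.08 = 3.39 g

3.39 g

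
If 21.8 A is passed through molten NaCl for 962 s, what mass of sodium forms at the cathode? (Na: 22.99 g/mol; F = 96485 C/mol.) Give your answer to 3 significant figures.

Q = 21.8 A × 962 s = 20970 C
n(e⁻) = Q/F = 20970/96485 = 0.2173 mol
Na⁺ + e⁻ → Na, so n(Na) = 0.2173 mol
m = 0.2173 × 22.99 = 5.00 g

5.00 g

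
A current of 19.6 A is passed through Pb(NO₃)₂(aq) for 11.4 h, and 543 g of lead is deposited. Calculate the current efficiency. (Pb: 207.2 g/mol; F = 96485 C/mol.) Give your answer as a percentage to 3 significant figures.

Q = 19.6 × 41040 = 8.044×10^5 C
n(e⁻) = 8.044×10^5 / 96485 = 8.337 mol
Pb²⁺ + 2e⁻ → Pb, so theoretical n(Pb) = 4.169 mol → 863.8 g
Efficiency = 543 / 863.8 = 0.6286 = 62.9%

62.9%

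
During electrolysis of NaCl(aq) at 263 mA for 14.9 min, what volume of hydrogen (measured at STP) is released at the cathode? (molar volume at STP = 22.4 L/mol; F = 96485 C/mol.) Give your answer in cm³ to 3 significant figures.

Q = 0.263 A × 894 s = 235.1 C
n(e⁻) = 235.1 / 96485 = 0.002437 mol
2H⁺ + 2e⁻ → H₂, so n(H₂) = 0.002437 / 2 = 0.001219 mol
V = 0.001219 × 22.4 = 0.02731 L
= 27.3 cm³

27.3 cm³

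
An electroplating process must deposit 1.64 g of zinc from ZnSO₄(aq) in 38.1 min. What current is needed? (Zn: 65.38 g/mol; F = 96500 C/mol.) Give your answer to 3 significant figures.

2.12 A

n(Zn) = 1.64 / 65.38 = 0.02508 mol
Zn²⁺ + 2e⁻ → Zn, so n(e⁻) = 2 × 0.02508 = 0.05016 mol
Q = 0.05016 × 96500 = 4840 C
I = Q / t = 4840 / 2286 s = 2.12 A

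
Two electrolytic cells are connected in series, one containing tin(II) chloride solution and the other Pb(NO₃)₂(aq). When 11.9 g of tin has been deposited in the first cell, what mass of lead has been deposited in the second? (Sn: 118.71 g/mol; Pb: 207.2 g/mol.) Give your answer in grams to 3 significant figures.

20.8 g

n(Sn) = 11.9 / 118.71 = 0.1002 mol
Sn²⁺ + 2e⁻ → Sn, so n(e⁻) = 2 × 0.1002 = 0.2004 mol
In series, the same 0.2004 mol of electrons flows through the second cell.
Pb²⁺ + 2e⁻ → Pb, so n(Pb) = 0.2004 / 2 = 0.1002 mol
m(Pb) = 0.1002 × 207.2 = 20.8 g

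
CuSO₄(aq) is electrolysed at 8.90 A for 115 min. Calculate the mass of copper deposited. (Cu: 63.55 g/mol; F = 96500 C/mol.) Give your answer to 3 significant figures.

Q = It = 8.90 × 6900 = 61410 C
Moles of electrons = 61410 / 96500 = 0.6364 mol
Cu²⁺ + 2e⁻ → Cu, so n(Cu) = 0.6364 / 2 = 0.3182 mol
m = 0.3182 × 63.55 = 20.2 g

20.2 g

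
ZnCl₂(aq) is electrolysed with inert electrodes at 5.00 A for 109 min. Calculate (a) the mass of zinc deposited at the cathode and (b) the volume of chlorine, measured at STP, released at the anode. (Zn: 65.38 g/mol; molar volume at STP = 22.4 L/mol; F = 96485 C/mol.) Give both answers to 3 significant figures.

Q = 5.00 × 6540 = 32700 C; n(e⁻) = 32700 / 96485 = 0.3389 mol
Cathode: Zn²⁺ + 2e⁻ → Zn → n(Zn) = 0.3389/2 = 0.1695 mol → 11.1 g
Anode: 2Cl⁻ → Cl₂ + 2e⁻ → n(Cl₂) = 0.3389/2 = 0.1695 mol → 3.80 L

11.1 g Zn; 3.80 L Cl₂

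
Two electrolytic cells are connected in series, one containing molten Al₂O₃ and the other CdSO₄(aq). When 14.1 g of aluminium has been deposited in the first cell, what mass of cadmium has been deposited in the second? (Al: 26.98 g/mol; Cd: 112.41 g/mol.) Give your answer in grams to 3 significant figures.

n(Al) = 14.1 / 26.98 = 0.5226 mol
Al³⁺ + 3e⁻ → Al, so n(e⁻) = 3 × 0.5226 = 1.568 mol
Since the cells are in series, n(e⁻) in the Cd cell is also 1.568 mol.
Cd²⁺ + 2e⁻ → Cd, so n(Cd) = 1.568 / 2 = 0.7840 mol
m(Cd) = 0.7840 × 112.41 = 88.1 g

88.1 g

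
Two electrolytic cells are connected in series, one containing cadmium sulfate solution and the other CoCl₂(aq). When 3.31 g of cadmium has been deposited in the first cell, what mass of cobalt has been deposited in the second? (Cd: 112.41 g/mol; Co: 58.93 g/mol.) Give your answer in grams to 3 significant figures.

1.74 g

n(Cd) = 3.31 / 112.41 = 0.02945 mol
Cd²⁺ + 2e⁻ → Cd, so n(e⁻) = 2 × 0.02945 = 0.05890 mol
The cells are in series, so the same charge (and hence the same n(e⁻) = 0.05890 mol) passes through both.
Co²⁺ + 2e⁻ → Co, so n(Co) = 0.05890 / 2 = 0.02945 mol
m(Co) = 0.02945 × 58.93 = 1.74 g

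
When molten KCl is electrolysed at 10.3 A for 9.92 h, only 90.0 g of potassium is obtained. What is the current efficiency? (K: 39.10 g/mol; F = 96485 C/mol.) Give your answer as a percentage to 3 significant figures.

60.4%

Q = 10.3 × 35712 = 3.678×10^5 C
n(e⁻) = 3.678×10^5 / 96485 = 3.812 mol
K⁺ + e⁻ → K, so theoretical n(K) = 3.812 mol → 149.0 g
Efficiency = 90.0 / 149.0 = 0.6040 = 60.4%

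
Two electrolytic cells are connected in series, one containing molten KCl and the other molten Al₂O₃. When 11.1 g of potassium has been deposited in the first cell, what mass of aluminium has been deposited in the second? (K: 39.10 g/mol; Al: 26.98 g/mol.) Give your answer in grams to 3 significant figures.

2.55 g

n(K) = 11.1 / 39.10 = 0.2839 mol
K⁺ + e⁻ → K, so n(e⁻) = 0.2839 mol
Same current for the same time ⇒ same n(e⁻) = 0.2839 mol in both cells.
Al³⁺ + 3e⁻ → Al, so n(Al) = 0.2839 / 3 = 0.09463 mol
m(Al) = 0.09463 × 26.98 = 2.55 g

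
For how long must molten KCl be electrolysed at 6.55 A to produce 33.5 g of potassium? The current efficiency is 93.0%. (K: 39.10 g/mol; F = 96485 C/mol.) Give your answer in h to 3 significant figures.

n(K) = 33.5 / 39.10 = 0.8568 mol
K⁺ + e⁻ → K, so n(e⁻) = 0.8568 mol
Q = 0.8568 × 96485 / 0.930 = 88890 C
t = Q / I = 88890 / 6.55 = 13570 s = 3.77 h

3.77 h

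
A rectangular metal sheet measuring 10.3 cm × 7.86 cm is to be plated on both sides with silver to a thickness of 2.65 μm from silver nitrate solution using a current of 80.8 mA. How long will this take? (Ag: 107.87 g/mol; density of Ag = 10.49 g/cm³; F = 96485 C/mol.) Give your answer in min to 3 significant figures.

83.0 min

Plated area = 2 × 10.3 × 7.86 = 161.9 cm²
Volume = 161.9 × 2.65×10⁻⁴ cm = 0.04290 cm³
m(Ag) = 0.04290 × 10.49 = 0.4500 g
n(Ag) = 0.4500 / 107.87 = 0.004172 mol; n(e⁻) = 0.004172 mol
Q = 0.004172 × 96485 = 402.5 C
t = 402.5 / 0.0808 = 4981 s = 83.0 min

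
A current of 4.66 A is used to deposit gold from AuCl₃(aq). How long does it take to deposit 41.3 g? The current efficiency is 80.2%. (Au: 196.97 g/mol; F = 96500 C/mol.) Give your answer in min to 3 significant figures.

n(Au) = 41.3 / 196.97 = 0.2097 mol
Au³⁺ + 3e⁻ → Au, so n(e⁻) = 3 × 0.2097 = 0.6291 mol
Q = 0.6291 × 96500 / 0.802 = 75700 C
t = Q / I = 75700 / 4.66 = 16240 s = 271 min

271 min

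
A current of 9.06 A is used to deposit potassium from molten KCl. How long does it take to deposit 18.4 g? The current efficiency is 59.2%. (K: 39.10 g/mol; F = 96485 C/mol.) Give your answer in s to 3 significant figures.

8470 s

n(K) = 18.4 / 39.10 = 0.4706 mol
K⁺ + e⁻ → K, so n(e⁻) = 0.4706 mol
Q = 0.4706 × 96485 / 0.592 = 76700 C
t = Q / I = 76700 / 9.06 = 8466 s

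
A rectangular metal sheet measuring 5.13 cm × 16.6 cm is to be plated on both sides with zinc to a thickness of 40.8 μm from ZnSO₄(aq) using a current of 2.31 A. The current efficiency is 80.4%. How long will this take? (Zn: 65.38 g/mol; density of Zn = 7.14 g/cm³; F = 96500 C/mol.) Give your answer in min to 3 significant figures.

131 min

Plated area = 2 × 5.13 × 16.6 = 170.3 cm²
Volume = 170.3 × 40.8×10⁻⁴ cm = 0.6948 cm³
m(Zn) = 0.6948 × 7.14 = 4.961 g
n(Zn) = 4.961 / 65.38 = 0.07588 mol; n(e⁻) = 2 × 0.07588 = 0.1518 mol
Q = 0.1518 × 96500 / 0.804 = 18220 C
t = 18220 / 2.31 = 7887 s = 131 min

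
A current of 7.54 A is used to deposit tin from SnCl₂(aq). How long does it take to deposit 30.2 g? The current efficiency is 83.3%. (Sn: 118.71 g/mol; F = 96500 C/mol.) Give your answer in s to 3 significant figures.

7820 s

n(Sn) = 30.2 / 118.71 = 0.2544 mol
Sn²⁺ + 2e⁻ → Sn, so n(e⁻) = 2 × 0.2544 = 0.5088 mol
Q = 0.5088 × 96500 / 0.833 = 58940 C
t = Q / I = 58940 / 7.54 = 7817 s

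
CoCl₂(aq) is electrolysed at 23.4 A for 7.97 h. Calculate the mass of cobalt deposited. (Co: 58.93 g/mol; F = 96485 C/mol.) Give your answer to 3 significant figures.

205 g

Q = 23.4 A × 28692 s = 6.714×10^5 C
n(e⁻) = 6.714×10^5 / 96485 = 6.959 mol
Co²⁺ + 2e⁻ → Co, so n(Co) = 6.959 / 2 = 3.480 mol
m = 3.480 × 58.93 = 205 g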